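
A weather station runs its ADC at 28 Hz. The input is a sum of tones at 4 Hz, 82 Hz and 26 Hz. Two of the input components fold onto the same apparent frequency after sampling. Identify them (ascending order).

fs/2 = 14 Hz.
4 Hz ≤ fs/2 = 14 Hz, passes unchanged.
82 Hz mod fs = 26 Hz.
26 Hz > fs/2 = 14 Hz, folds to fs − 26 Hz = 2 Hz.
26 Hz > fs/2 = 14 Hz, folds to fs − 26 Hz = 2 Hz.
26 Hz and 82 Hz both map to 2 Hz.

26 Hz, 82 Hz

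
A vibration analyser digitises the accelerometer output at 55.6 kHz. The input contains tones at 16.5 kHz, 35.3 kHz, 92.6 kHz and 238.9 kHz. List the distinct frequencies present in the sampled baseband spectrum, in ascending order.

16.5 kHz, 18.6 kHz, 20.3 kHz

fs/2 = 27.8 kHz.
16.5 kHz ≤ fs/2 = 27.8 kHz, passes unchanged.
35.3 kHz > fs/2 = 27.8 kHz, folds to fs − 35.3 kHz = 20.3 kHz.
92.6 kHz mod fs = 37 kHz.
37 kHz > fs/2 = 27.8 kHz, folds to fs − 37 kHz = 18.6 kHz.
238.9 kHz mod fs = 16.5 kHz.
16.5 kHz ≤ fs/2 = 27.8 kHz, appears at 16.5 kHz.
Distinct values: {16.5 kHz, 18.6 kHz, 20.3 kHz}.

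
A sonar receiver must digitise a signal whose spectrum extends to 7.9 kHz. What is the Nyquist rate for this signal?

15.8 kHz

Nyquist rate = 2 × 7.9 kHz = 15.8 kHz.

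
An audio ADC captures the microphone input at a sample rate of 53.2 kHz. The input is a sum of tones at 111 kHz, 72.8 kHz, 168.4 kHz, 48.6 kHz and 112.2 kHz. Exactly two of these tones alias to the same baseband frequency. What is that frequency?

fs/2 = 26.6 kHz.
111 kHz mod fs = 4.6 kHz.
4.6 kHz ≤ fs/2 = 26.6 kHz, appears at 4.6 kHz.
72.8 kHz mod fs = 19.6 kHz.
19.6 kHz ≤ fs/2 = 26.6 kHz, appears at 19.6 kHz.
168.4 kHz mod fs = 8.8 kHz.
8.8 kHz ≤ fs/2 = 26.6 kHz, appears at 8.8 kHz.
48.6 kHz > fs/2 = 26.6 kHz, folds to fs − 48.6 kHz = 4.6 kHz.
112.2 kHz mod fs = 5.8 kHz.
5.8 kHz ≤ fs/2 = 26.6 kHz, appears at 5.8 kHz.
48.6 kHz and 111 kHz both map to 4.6 kHz.

4.6 kHz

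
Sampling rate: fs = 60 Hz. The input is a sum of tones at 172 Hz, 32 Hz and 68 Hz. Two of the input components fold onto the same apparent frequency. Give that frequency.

fs/2 = 30 Hz.
172 Hz mod fs = 52 Hz.
52 Hz > fs/2 = 30 Hz, folds to fs − 52 Hz = 8 Hz.
32 Hz > fs/2 = 30 Hz, folds to fs − 32 Hz = 28 Hz.
68 Hz mod fs = 8 Hz.
8 Hz ≤ fs/2 = 30 Hz, appears at 8 Hz.
68 Hz and 172 Hz both map to 8 Hz.

8 Hz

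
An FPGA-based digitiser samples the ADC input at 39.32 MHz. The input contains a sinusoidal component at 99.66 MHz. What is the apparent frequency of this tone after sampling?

18.3 MHz

99.66 MHz mod fs = 21.02 MHz.
21.02 MHz > fs/2 = 19.66 MHz, folds to fs − 21.02 MHz = 18.3 MHz.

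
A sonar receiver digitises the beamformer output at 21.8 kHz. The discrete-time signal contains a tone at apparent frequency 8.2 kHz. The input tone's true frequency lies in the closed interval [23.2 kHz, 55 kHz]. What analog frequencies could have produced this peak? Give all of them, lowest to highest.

30 kHz, 35.4 kHz, 51.8 kHz

Frequencies that alias to 8.2 kHz are k·fs ± 8.2 kHz for integer k ≥ 0.
k=0: 8.2 kHz.
k=1: 13.6 kHz, 30 kHz.
k=2: 35.4 kHz, 51.8 kHz.
k=3: 57.2 kHz, 73.6 kHz.
Within [23.2 kHz, 55 kHz]: 30 kHz, 35.4 kHz, 51.8 kHz.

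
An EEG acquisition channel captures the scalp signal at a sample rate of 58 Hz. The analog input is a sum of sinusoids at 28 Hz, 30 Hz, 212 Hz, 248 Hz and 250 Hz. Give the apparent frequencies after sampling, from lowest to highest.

fs/2 = 29 Hz.
28 Hz ≤ fs/2 = 29 Hz, passes unchanged.
30 Hz > fs/2 = 29 Hz, folds to fs − 30 Hz = 28 Hz.
212 Hz mod fs = 38 Hz.
38 Hz > fs/2 = 29 Hz, folds to fs − 38 Hz = 20 Hz.
248 Hz mod fs = 16 Hz.
16 Hz ≤ fs/2 = 29 Hz, appears at 16 Hz.
250 Hz mod fs = 18 Hz.
18 Hz ≤ fs/2 = 29 Hz, appears at 18 Hz.
Distinct values: {16 Hz, 18 Hz, 20 Hz, 28 Hz}.

16 Hz, 18 Hz, 20 Hz, 28 Hz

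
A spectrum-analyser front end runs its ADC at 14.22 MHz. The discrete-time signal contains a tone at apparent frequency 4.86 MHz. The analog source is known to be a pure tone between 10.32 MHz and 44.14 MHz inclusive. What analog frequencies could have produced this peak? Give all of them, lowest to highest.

19.08 MHz, 23.58 MHz, 33.3 MHz, 37.8 MHz

Frequencies that alias to 4.86 MHz are k·fs ± 4.86 MHz for integer k ≥ 0.
k=0: 4.86 MHz.
k=1: 9.36 MHz, 19.08 MHz.
k=2: 23.58 MHz, 33.3 MHz.
k=3: 37.8 MHz, 47.52 MHz.
k=4: 52.02 MHz, 61.74 MHz.
Within [10.32 MHz, 44.14 MHz]: 19.08 MHz, 23.58 MHz, 33.3 MHz, 37.8 MHz.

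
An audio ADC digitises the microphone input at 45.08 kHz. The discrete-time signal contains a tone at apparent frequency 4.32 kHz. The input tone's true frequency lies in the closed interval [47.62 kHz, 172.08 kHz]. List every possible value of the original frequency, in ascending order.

49.4 kHz, 85.84 kHz, 94.48 kHz, 130.92 kHz, 139.56 kHz

Frequencies that alias to 4.32 kHz are k·fs ± 4.32 kHz for integer k ≥ 0.
k=0: 4.32 kHz.
k=1: 40.76 kHz, 49.4 kHz.
k=2: 85.84 kHz, 94.48 kHz.
k=3: 130.92 kHz, 139.56 kHz.
k=4: 176 kHz, 184.64 kHz.
Within [47.62 kHz, 172.08 kHz]: 49.4 kHz, 85.84 kHz, 94.48 kHz, 130.92 kHz, 139.56 kHz.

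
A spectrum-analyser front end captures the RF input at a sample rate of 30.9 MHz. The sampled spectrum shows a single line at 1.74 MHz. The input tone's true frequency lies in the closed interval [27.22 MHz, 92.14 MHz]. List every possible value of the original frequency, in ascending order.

Frequencies that alias to 1.74 MHz are k·fs ± 1.74 MHz for integer k ≥ 0.
k=0: 1.74 MHz.
k=1: 29.16 MHz, 32.64 MHz.
k=2: 60.06 MHz, 63.54 MHz.
k=3: 90.96 MHz, 94.44 MHz.
k=4: 121.86 MHz, 125.34 MHz.
Within [27.22 MHz, 92.14 MHz]: 29.16 MHz, 32.64 MHz, 60.06 MHz, 63.54 MHz, 90.96 MHz.

29.16 MHz, 32.64 MHz, 60.06 MHz, 63.54 MHz, 90.96 MHz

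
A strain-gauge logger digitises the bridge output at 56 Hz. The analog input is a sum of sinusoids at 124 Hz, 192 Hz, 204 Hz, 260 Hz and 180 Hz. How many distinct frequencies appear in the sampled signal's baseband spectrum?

3

fs/2 = 28 Hz.
124 Hz mod fs = 12 Hz.
12 Hz ≤ fs/2 = 28 Hz, appears at 12 Hz.
192 Hz mod fs = 24 Hz.
24 Hz ≤ fs/2 = 28 Hz, appears at 24 Hz.
204 Hz mod fs = 36 Hz.
36 Hz > fs/2 = 28 Hz, folds to fs − 36 Hz = 20 Hz.
260 Hz mod fs = 36 Hz.
36 Hz > fs/2 = 28 Hz, folds to fs − 36 Hz = 20 Hz.
180 Hz mod fs = 12 Hz.
12 Hz ≤ fs/2 = 28 Hz, appears at 12 Hz.
Distinct values: {12 Hz, 20 Hz, 24 Hz} → 3.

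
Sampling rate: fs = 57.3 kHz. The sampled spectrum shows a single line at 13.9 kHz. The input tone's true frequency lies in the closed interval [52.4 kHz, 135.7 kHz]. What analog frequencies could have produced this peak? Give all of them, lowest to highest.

Frequencies that alias to 13.9 kHz are k·fs ± 13.9 kHz for integer k ≥ 0.
k=0: 13.9 kHz.
k=1: 43.4 kHz, 71.2 kHz.
k=2: 100.7 kHz, 128.5 kHz.
k=3: 158 kHz, 185.8 kHz.
Within [52.4 kHz, 135.7 kHz]: 71.2 kHz, 100.7 kHz, 128.5 kHz.

71.2 kHz, 100.7 kHz, 128.5 kHz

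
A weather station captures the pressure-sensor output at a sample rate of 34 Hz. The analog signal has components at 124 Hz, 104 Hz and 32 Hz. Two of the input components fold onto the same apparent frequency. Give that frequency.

fs/2 = 17 Hz.
124 Hz mod fs = 22 Hz.
22 Hz > fs/2 = 17 Hz, folds to fs − 22 Hz = 12 Hz.
104 Hz mod fs = 2 Hz.
2 Hz ≤ fs/2 = 17 Hz, appears at 2 Hz.
32 Hz > fs/2 = 17 Hz, folds to fs − 32 Hz = 2 Hz.
32 Hz and 104 Hz both map to 2 Hz.

2 Hz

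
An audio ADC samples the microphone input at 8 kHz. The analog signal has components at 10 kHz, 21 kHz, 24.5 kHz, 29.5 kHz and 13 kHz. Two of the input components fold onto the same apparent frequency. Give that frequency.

fs/2 = 4 kHz.
10 kHz mod fs = 2 kHz.
2 kHz ≤ fs/2 = 4 kHz, appears at 2 kHz.
21 kHz mod fs = 5 kHz.
5 kHz > fs/2 = 4 kHz, folds to fs − 5 kHz = 3 kHz.
24.5 kHz mod fs = 0.5 kHz.
0.5 kHz ≤ fs/2 = 4 kHz, appears at 0.5 kHz.
29.5 kHz mod fs = 5.5 kHz.
5.5 kHz > fs/2 = 4 kHz, folds to fs − 5.5 kHz = 2.5 kHz.
13 kHz mod fs = 5 kHz.
5 kHz > fs/2 = 4 kHz, folds to fs − 5 kHz = 3 kHz.
13 kHz and 21 kHz both map to 3 kHz.

3 kHz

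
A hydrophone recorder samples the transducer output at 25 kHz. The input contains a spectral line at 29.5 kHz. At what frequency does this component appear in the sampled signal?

4.5 kHz

29.5 kHz mod fs = 4.5 kHz.
4.5 kHz ≤ fs/2 = 12.5 kHz, appears at 4.5 kHz.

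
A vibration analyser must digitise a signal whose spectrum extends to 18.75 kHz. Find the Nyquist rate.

Nyquist rate = 2 × 18.75 kHz = 37.5 kHz.

37.5 kHz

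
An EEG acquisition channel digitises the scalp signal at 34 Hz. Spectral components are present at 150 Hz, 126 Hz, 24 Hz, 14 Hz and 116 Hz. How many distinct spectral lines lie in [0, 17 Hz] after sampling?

fs/2 = 17 Hz.
150 Hz mod fs = 14 Hz.
14 Hz ≤ fs/2 = 17 Hz, appears at 14 Hz.
126 Hz mod fs = 24 Hz.
24 Hz > fs/2 = 17 Hz, folds to fs − 24 Hz = 10 Hz.
24 Hz > fs/2 = 17 Hz, folds to fs − 24 Hz = 10 Hz.
14 Hz ≤ fs/2 = 17 Hz, passes unchanged.
116 Hz mod fs = 14 Hz.
14 Hz ≤ fs/2 = 17 Hz, appears at 14 Hz.
Distinct values: {10 Hz, 14 Hz} → 2.

2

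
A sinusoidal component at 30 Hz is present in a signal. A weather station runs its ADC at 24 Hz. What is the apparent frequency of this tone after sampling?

30 Hz mod fs = 6 Hz.
6 Hz ≤ fs/2 = 12 Hz, appears at 6 Hz.

6 Hz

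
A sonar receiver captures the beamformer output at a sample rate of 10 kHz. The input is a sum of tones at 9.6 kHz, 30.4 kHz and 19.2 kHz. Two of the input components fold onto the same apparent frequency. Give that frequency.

fs/2 = 5 kHz.
9.6 kHz > fs/2 = 5 kHz, folds to fs − 9.6 kHz = 0.4 kHz.
30.4 kHz mod fs = 0.4 kHz.
0.4 kHz ≤ fs/2 = 5 kHz, appears at 0.4 kHz.
19.2 kHz mod fs = 9.2 kHz.
9.2 kHz > fs/2 = 5 kHz, folds to fs − 9.2 kHz = 0.8 kHz.
9.6 kHz and 30.4 kHz both map to 0.4 kHz.

0.4 kHz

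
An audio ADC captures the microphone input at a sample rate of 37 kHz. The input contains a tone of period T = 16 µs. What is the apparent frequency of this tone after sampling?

11.5 kHz

T = 16 µs → f = 1/T = 62.5 kHz.
62.5 kHz mod fs = 25.5 kHz.
25.5 kHz > fs/2 = 18.5 kHz, folds to fs − 25.5 kHz = 11.5 kHz.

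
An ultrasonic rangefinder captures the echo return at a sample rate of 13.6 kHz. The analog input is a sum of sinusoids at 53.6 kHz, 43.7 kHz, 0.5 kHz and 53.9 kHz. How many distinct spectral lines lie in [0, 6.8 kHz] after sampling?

fs/2 = 6.8 kHz.
53.6 kHz mod fs = 12.8 kHz.
12.8 kHz > fs/2 = 6.8 kHz, folds to fs − 12.8 kHz = 0.8 kHz.
43.7 kHz mod fs = 2.9 kHz.
2.9 kHz ≤ fs/2 = 6.8 kHz, appears at 2.9 kHz.
0.5 kHz ≤ fs/2 = 6.8 kHz, passes unchanged.
53.9 kHz mod fs = 13.1 kHz.
13.1 kHz > fs/2 = 6.8 kHz, folds to fs − 13.1 kHz = 0.5 kHz.
Distinct values: {0.5 kHz, 0.8 kHz, 2.9 kHz} → 3.

3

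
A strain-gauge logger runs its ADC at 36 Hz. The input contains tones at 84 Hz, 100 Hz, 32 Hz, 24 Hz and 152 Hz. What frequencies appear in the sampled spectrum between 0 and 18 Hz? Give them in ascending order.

fs/2 = 18 Hz.
84 Hz mod fs = 12 Hz.
12 Hz ≤ fs/2 = 18 Hz, appears at 12 Hz.
100 Hz mod fs = 28 Hz.
28 Hz > fs/2 = 18 Hz, folds to fs − 28 Hz = 8 Hz.
32 Hz > fs/2 = 18 Hz, folds to fs − 32 Hz = 4 Hz.
24 Hz > fs/2 = 18 Hz, folds to fs − 24 Hz = 12 Hz.
152 Hz mod fs = 8 Hz.
8 Hz ≤ fs/2 = 18 Hz, appears at 8 Hz.
Distinct values: {4 Hz, 8 Hz, 12 Hz}.

4 Hz, 8 Hz, 12 Hz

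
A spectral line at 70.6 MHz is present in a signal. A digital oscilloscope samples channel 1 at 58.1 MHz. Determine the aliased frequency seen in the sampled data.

70.6 MHz mod fs = 12.5 MHz.
12.5 MHz ≤ fs/2 = 29.05 MHz, appears at 12.5 MHz.

12.5 MHz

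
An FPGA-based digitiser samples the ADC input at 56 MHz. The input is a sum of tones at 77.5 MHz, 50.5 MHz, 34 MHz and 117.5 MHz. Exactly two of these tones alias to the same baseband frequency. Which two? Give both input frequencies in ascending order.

fs/2 = 28 MHz.
77.5 MHz mod fs = 21.5 MHz.
21.5 MHz ≤ fs/2 = 28 MHz, appears at 21.5 MHz.
50.5 MHz > fs/2 = 28 MHz, folds to fs − 50.5 MHz = 5.5 MHz.
34 MHz > fs/2 = 28 MHz, folds to fs − 34 MHz = 22 MHz.
117.5 MHz mod fs = 5.5 MHz.
5.5 MHz ≤ fs/2 = 28 MHz, appears at 5.5 MHz.
50.5 MHz and 117.5 MHz both map to 5.5 MHz.

50.5 MHz, 117.5 MHz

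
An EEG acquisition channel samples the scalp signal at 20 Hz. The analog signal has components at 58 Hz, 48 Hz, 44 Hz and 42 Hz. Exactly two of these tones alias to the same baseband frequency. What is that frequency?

2 Hz

fs/2 = 10 Hz.
58 Hz mod fs = 18 Hz.
18 Hz > fs/2 = 10 Hz, folds to fs − 18 Hz = 2 Hz.
48 Hz mod fs = 8 Hz.
8 Hz ≤ fs/2 = 10 Hz, appears at 8 Hz.
44 Hz mod fs = 4 Hz.
4 Hz ≤ fs/2 = 10 Hz, appears at 4 Hz.
42 Hz mod fs = 2 Hz.
2 Hz ≤ fs/2 = 10 Hz, appears at 2 Hz.
42 Hz and 58 Hz both map to 2 Hz.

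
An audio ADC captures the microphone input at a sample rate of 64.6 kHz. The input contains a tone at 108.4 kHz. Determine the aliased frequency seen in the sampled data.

108.4 kHz mod fs = 43.8 kHz.
43.8 kHz > fs/2 = 32.3 kHz, folds to fs − 43.8 kHz = 20.8 kHz.

20.8 kHz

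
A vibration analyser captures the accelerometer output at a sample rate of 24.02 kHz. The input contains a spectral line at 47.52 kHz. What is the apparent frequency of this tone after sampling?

0.52 kHz

47.52 kHz mod fs = 23.5 kHz.
23.5 kHz > fs/2 = 12.01 kHz, folds to fs − 23.5 kHz = 0.52 kHz.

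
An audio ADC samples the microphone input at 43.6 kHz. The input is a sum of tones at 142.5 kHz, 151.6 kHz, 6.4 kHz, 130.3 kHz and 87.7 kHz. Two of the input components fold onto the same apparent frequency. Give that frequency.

0.5 kHz

fs/2 = 21.8 kHz.
142.5 kHz mod fs = 11.7 kHz.
11.7 kHz ≤ fs/2 = 21.8 kHz, appears at 11.7 kHz.
151.6 kHz mod fs = 20.8 kHz.
20.8 kHz ≤ fs/2 = 21.8 kHz, appears at 20.8 kHz.
6.4 kHz ≤ fs/2 = 21.8 kHz, passes unchanged.
130.3 kHz mod fs = 43.1 kHz.
43.1 kHz > fs/2 = 21.8 kHz, folds to fs − 43.1 kHz = 0.5 kHz.
87.7 kHz mod fs = 0.5 kHz.
0.5 kHz ≤ fs/2 = 21.8 kHz, appears at 0.5 kHz.
87.7 kHz and 130.3 kHz both map to 0.5 kHz.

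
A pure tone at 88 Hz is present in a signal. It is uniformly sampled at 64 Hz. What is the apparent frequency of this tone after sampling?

88 Hz mod fs = 24 Hz.
24 Hz ≤ fs/2 = 32 Hz, appears at 24 Hz.

24 Hz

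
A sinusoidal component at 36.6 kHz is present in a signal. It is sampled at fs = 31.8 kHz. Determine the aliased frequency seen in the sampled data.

36.6 kHz mod fs = 4.8 kHz.
4.8 kHz ≤ fs/2 = 15.9 kHz, appears at 4.8 kHz.

4.8 kHz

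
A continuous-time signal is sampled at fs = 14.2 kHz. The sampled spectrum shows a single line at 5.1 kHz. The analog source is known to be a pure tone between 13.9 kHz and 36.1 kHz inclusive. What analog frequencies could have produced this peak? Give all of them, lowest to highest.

19.3 kHz, 23.3 kHz, 33.5 kHz

Frequencies that alias to 5.1 kHz are k·fs ± 5.1 kHz for integer k ≥ 0.
k=0: 5.1 kHz.
k=1: 9.1 kHz, 19.3 kHz.
k=2: 23.3 kHz, 33.5 kHz.
k=3: 37.5 kHz, 47.7 kHz.
Within [13.9 kHz, 36.1 kHz]: 19.3 kHz, 23.3 kHz, 33.5 kHz.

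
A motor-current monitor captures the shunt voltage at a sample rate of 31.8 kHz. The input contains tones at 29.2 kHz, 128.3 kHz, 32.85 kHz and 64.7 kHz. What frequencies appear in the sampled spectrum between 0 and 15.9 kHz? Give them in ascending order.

fs/2 = 15.9 kHz.
29.2 kHz > fs/2 = 15.9 kHz, folds to fs − 29.2 kHz = 2.6 kHz.
128.3 kHz mod fs = 1.1 kHz.
1.1 kHz ≤ fs/2 = 15.9 kHz, appears at 1.1 kHz.
32.85 kHz mod fs = 1.05 kHz.
1.05 kHz ≤ fs/2 = 15.9 kHz, appears at 1.05 kHz.
64.7 kHz mod fs = 1.1 kHz.
1.1 kHz ≤ fs/2 = 15.9 kHz, appears at 1.1 kHz.
Distinct values: {1.05 kHz, 1.1 kHz, 2.6 kHz}.

1.05 kHz, 1.1 kHz, 2.6 kHz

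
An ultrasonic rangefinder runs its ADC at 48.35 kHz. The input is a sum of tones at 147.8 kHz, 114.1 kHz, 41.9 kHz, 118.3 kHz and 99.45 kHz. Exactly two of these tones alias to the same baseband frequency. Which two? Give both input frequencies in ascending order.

99.45 kHz, 147.8 kHz

fs/2 = 24.175 kHz.
147.8 kHz mod fs = 2.75 kHz.
2.75 kHz ≤ fs/2 = 24.175 kHz, appears at 2.75 kHz.
114.1 kHz mod fs = 17.4 kHz.
17.4 kHz ≤ fs/2 = 24.175 kHz, appears at 17.4 kHz.
41.9 kHz > fs/2 = 24.175 kHz, folds to fs − 41.9 kHz = 6.45 kHz.
118.3 kHz mod fs = 21.6 kHz.
21.6 kHz ≤ fs/2 = 24.175 kHz, appears at 21.6 kHz.
99.45 kHz mod fs = 2.75 kHz.
2.75 kHz ≤ fs/2 = 24.175 kHz, appears at 2.75 kHz.
99.45 kHz and 147.8 kHz both map to 2.75 kHz.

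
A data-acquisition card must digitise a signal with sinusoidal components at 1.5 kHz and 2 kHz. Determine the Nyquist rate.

Highest-frequency component: 2 kHz.
Nyquist rate = 2 × 2 kHz = 4 kHz.

4 kHz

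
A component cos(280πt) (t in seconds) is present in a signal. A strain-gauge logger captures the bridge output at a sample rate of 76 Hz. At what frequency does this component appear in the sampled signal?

12 Hz

ω = 280π rad/s → f = ω/(2π) = 140 Hz.
140 Hz mod fs = 64 Hz.
64 Hz > fs/2 = 38 Hz, folds to fs − 64 Hz = 12 Hz.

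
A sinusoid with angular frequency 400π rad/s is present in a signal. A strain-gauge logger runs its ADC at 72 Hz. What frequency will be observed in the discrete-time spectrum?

16 Hz

ω = 400π rad/s → f = ω/(2π) = 200 Hz.
200 Hz mod fs = 56 Hz.
56 Hz > fs/2 = 36 Hz, folds to fs − 56 Hz = 16 Hz.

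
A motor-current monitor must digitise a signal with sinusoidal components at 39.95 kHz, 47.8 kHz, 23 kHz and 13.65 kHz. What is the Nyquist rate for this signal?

95.6 kHz

Highest-frequency component: 47.8 kHz.
Nyquist rate = 2 × 47.8 kHz = 95.6 kHz.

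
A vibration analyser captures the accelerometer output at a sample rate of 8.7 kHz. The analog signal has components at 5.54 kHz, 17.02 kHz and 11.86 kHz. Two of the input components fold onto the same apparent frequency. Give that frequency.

fs/2 = 4.35 kHz.
5.54 kHz > fs/2 = 4.35 kHz, folds to fs − 5.54 kHz = 3.16 kHz.
17.02 kHz mod fs = 8.32 kHz.
8.32 kHz > fs/2 = 4.35 kHz, folds to fs − 8.32 kHz = 0.38 kHz.
11.86 kHz mod fs = 3.16 kHz.
3.16 kHz ≤ fs/2 = 4.35 kHz, appears at 3.16 kHz.
5.54 kHz and 11.86 kHz both map to 3.16 kHz.

3.16 kHz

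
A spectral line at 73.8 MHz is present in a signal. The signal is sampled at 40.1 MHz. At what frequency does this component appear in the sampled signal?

6.4 MHz

73.8 MHz mod fs = 33.7 MHz.
33.7 MHz > fs/2 = 20.05 MHz, folds to fs − 33.7 MHz = 6.4 MHz.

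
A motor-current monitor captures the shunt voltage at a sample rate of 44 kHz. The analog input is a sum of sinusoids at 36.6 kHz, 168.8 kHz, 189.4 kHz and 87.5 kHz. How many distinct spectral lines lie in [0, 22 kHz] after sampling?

4

fs/2 = 22 kHz.
36.6 kHz > fs/2 = 22 kHz, folds to fs − 36.6 kHz = 7.4 kHz.
168.8 kHz mod fs = 36.8 kHz.
36.8 kHz > fs/2 = 22 kHz, folds to fs − 36.8 kHz = 7.2 kHz.
189.4 kHz mod fs = 13.4 kHz.
13.4 kHz ≤ fs/2 = 22 kHz, appears at 13.4 kHz.
87.5 kHz mod fs = 43.5 kHz.
43.5 kHz > fs/2 = 22 kHz, folds to fs − 43.5 kHz = 0.5 kHz.
Distinct values: {0.5 kHz, 7.2 kHz, 7.4 kHz, 13.4 kHz} → 4.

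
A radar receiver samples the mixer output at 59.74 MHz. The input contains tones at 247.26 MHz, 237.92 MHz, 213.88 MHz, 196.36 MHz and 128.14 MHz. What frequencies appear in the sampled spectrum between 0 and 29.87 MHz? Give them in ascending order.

fs/2 = 29.87 MHz.
247.26 MHz mod fs = 8.3 MHz.
8.3 MHz ≤ fs/2 = 29.87 MHz, appears at 8.3 MHz.
237.92 MHz mod fs = 58.7 MHz.
58.7 MHz > fs/2 = 29.87 MHz, folds to fs − 58.7 MHz = 1.04 MHz.
213.88 MHz mod fs = 34.66 MHz.
34.66 MHz > fs/2 = 29.87 MHz, folds to fs − 34.66 MHz = 25.08 MHz.
196.36 MHz mod fs = 17.14 MHz.
17.14 MHz ≤ fs/2 = 29.87 MHz, appears at 17.14 MHz.
128.14 MHz mod fs = 8.66 MHz.
8.66 MHz ≤ fs/2 = 29.87 MHz, appears at 8.66 MHz.
Distinct values: {1.04 MHz, 8.3 MHz, 8.66 MHz, 17.14 MHz, 25.08 MHz}.

1.04 MHz, 8.3 MHz, 8.66 MHz, 17.14 MHz, 25.08 MHz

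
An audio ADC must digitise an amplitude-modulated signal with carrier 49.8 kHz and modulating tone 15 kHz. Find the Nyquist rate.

129.6 kHz

AM sidebands sit at fc ± fm = 34.8 kHz and 64.8 kHz.
Highest-frequency component: 64.8 kHz.
Nyquist rate = 2 × 64.8 kHz = 129.6 kHz.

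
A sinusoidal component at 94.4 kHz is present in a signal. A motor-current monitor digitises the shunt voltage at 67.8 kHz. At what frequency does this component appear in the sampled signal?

26.6 kHz

94.4 kHz mod fs = 26.6 kHz.
26.6 kHz ≤ fs/2 = 33.9 kHz, appears at 26.6 kHz.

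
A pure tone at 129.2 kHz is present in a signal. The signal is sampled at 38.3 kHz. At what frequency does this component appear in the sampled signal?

14.3 kHz

129.2 kHz mod fs = 14.3 kHz.
14.3 kHz ≤ fs/2 = 19.15 kHz, appears at 14.3 kHz.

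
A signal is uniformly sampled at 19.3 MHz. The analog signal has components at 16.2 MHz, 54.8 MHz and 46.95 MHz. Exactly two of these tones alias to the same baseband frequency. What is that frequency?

fs/2 = 9.65 MHz.
16.2 MHz > fs/2 = 9.65 MHz, folds to fs − 16.2 MHz = 3.1 MHz.
54.8 MHz mod fs = 16.2 MHz.
16.2 MHz > fs/2 = 9.65 MHz, folds to fs − 16.2 MHz = 3.1 MHz.
46.95 MHz mod fs = 8.35 MHz.
8.35 MHz ≤ fs/2 = 9.65 MHz, appears at 8.35 MHz.
16.2 MHz and 54.8 MHz both map to 3.1 MHz.

3.1 MHz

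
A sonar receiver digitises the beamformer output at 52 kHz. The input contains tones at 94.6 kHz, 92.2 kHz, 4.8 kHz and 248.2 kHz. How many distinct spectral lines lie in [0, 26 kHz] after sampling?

fs/2 = 26 kHz.
94.6 kHz mod fs = 42.6 kHz.
42.6 kHz > fs/2 = 26 kHz, folds to fs − 42.6 kHz = 9.4 kHz.
92.2 kHz mod fs = 40.2 kHz.
40.2 kHz > fs/2 = 26 kHz, folds to fs − 40.2 kHz = 11.8 kHz.
4.8 kHz ≤ fs/2 = 26 kHz, passes unchanged.
248.2 kHz mod fs = 40.2 kHz.
40.2 kHz > fs/2 = 26 kHz, folds to fs − 40.2 kHz = 11.8 kHz.
Distinct values: {4.8 kHz, 9.4 kHz, 11.8 kHz} → 3.

3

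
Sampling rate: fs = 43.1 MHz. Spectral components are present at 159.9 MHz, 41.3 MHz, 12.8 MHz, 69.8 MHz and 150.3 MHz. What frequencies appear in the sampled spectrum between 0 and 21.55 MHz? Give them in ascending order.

fs/2 = 21.55 MHz.
159.9 MHz mod fs = 30.6 MHz.
30.6 MHz > fs/2 = 21.55 MHz, folds to fs − 30.6 MHz = 12.5 MHz.
41.3 MHz > fs/2 = 21.55 MHz, folds to fs − 41.3 MHz = 1.8 MHz.
12.8 MHz ≤ fs/2 = 21.55 MHz, passes unchanged.
69.8 MHz mod fs = 26.7 MHz.
26.7 MHz > fs/2 = 21.55 MHz, folds to fs − 26.7 MHz = 16.4 MHz.
150.3 MHz mod fs = 21 MHz.
21 MHz ≤ fs/2 = 21.55 MHz, appears at 21 MHz.
Distinct values: {1.8 MHz, 12.5 MHz, 12.8 MHz, 16.4 MHz, 21 MHz}.

1.8 MHz, 12.5 MHz, 12.8 MHz, 16.4 MHz, 21 MHz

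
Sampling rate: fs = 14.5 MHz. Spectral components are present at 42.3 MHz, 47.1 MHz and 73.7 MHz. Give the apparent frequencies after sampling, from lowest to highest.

fs/2 = 7.25 MHz.
42.3 MHz mod fs = 13.3 MHz.
13.3 MHz > fs/2 = 7.25 MHz, folds to fs − 13.3 MHz = 1.2 MHz.
47.1 MHz mod fs = 3.6 MHz.
3.6 MHz ≤ fs/2 = 7.25 MHz, appears at 3.6 MHz.
73.7 MHz mod fs = 1.2 MHz.
1.2 MHz ≤ fs/2 = 7.25 MHz, appears at 1.2 MHz.
Distinct values: {1.2 MHz, 3.6 MHz}.

1.2 MHz, 3.6 MHz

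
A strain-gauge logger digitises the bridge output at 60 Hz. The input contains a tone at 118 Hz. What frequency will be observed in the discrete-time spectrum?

2 Hz

118 Hz mod fs = 58 Hz.
58 Hz > fs/2 = 30 Hz, folds to fs − 58 Hz = 2 Hz.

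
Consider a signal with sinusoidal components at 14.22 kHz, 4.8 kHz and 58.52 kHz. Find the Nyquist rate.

117.04 kHz

Highest-frequency component: 58.52 kHz.
Nyquist rate = 2 × 58.52 kHz = 117.04 kHz.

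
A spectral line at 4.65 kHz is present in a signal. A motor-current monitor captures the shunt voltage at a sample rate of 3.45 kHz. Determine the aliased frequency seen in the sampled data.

1.2 kHz

4.65 kHz mod fs = 1.2 kHz.
1.2 kHz ≤ fs/2 = 1.725 kHz, appears at 1.2 kHz.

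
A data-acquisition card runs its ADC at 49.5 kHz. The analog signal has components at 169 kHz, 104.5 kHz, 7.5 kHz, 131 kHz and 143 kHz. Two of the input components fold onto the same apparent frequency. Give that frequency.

fs/2 = 24.75 kHz.
169 kHz mod fs = 20.5 kHz.
20.5 kHz ≤ fs/2 = 24.75 kHz, appears at 20.5 kHz.
104.5 kHz mod fs = 5.5 kHz.
5.5 kHz ≤ fs/2 = 24.75 kHz, appears at 5.5 kHz.
7.5 kHz ≤ fs/2 = 24.75 kHz, passes unchanged.
131 kHz mod fs = 32 kHz.
32 kHz > fs/2 = 24.75 kHz, folds to fs − 32 kHz = 17.5 kHz.
143 kHz mod fs = 44 kHz.
44 kHz > fs/2 = 24.75 kHz, folds to fs − 44 kHz = 5.5 kHz.
104.5 kHz and 143 kHz both map to 5.5 kHz.

5.5 kHz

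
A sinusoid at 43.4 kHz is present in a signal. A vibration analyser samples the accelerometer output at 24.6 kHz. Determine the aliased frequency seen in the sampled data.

5.8 kHz

43.4 kHz mod fs = 18.8 kHz.
18.8 kHz > fs/2 = 12.3 kHz, folds to fs − 18.8 kHz = 5.8 kHz.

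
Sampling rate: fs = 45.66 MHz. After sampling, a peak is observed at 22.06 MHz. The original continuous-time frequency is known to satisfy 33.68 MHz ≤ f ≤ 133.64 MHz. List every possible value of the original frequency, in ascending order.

67.72 MHz, 69.26 MHz, 113.38 MHz, 114.92 MHz

Frequencies that alias to 22.06 MHz are k·fs ± 22.06 MHz for integer k ≥ 0.
k=0: 22.06 MHz.
k=1: 23.6 MHz, 67.72 MHz.
k=2: 69.26 MHz, 113.38 MHz.
k=3: 114.92 MHz, 159.04 MHz.
k=4: 160.58 MHz, 204.7 MHz.
Within [33.68 MHz, 133.64 MHz]: 67.72 MHz, 69.26 MHz, 113.38 MHz, 114.92 MHz.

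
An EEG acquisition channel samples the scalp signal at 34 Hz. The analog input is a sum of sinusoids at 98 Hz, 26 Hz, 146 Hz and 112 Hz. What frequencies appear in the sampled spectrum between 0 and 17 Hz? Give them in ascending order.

4 Hz, 8 Hz, 10 Hz

fs/2 = 17 Hz.
98 Hz mod fs = 30 Hz.
30 Hz > fs/2 = 17 Hz, folds to fs − 30 Hz = 4 Hz.
26 Hz > fs/2 = 17 Hz, folds to fs − 26 Hz = 8 Hz.
146 Hz mod fs = 10 Hz.
10 Hz ≤ fs/2 = 17 Hz, appears at 10 Hz.
112 Hz mod fs = 10 Hz.
10 Hz ≤ fs/2 = 17 Hz, appears at 10 Hz.
Distinct values: {4 Hz, 8 Hz, 10 Hz}.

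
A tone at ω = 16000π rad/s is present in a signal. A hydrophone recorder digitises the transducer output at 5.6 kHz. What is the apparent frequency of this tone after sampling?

ω = 16000π rad/s → f = ω/(2π) = 8000 Hz = 8 kHz.
8 kHz mod fs = 2.4 kHz.
2.4 kHz ≤ fs/2 = 2.8 kHz, appears at 2.4 kHz.

2.4 kHz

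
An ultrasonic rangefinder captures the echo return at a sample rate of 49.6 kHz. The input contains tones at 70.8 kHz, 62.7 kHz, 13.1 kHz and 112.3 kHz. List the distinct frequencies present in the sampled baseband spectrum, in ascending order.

fs/2 = 24.8 kHz.
70.8 kHz mod fs = 21.2 kHz.
21.2 kHz ≤ fs/2 = 24.8 kHz, appears at 21.2 kHz.
62.7 kHz mod fs = 13.1 kHz.
13.1 kHz ≤ fs/2 = 24.8 kHz, appears at 13.1 kHz.
13.1 kHz ≤ fs/2 = 24.8 kHz, passes unchanged.
112.3 kHz mod fs = 13.1 kHz.
13.1 kHz ≤ fs/2 = 24.8 kHz, appears at 13.1 kHz.
Distinct values: {13.1 kHz, 21.2 kHz}.

13.1 kHz, 21.2 kHz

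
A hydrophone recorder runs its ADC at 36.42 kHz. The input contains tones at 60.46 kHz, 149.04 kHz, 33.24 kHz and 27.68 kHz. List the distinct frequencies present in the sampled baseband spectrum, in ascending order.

3.18 kHz, 3.36 kHz, 8.74 kHz, 12.38 kHz

fs/2 = 18.21 kHz.
60.46 kHz mod fs = 24.04 kHz.
24.04 kHz > fs/2 = 18.21 kHz, folds to fs − 24.04 kHz = 12.38 kHz.
149.04 kHz mod fs = 3.36 kHz.
3.36 kHz ≤ fs/2 = 18.21 kHz, appears at 3.36 kHz.
33.24 kHz > fs/2 = 18.21 kHz, folds to fs − 33.24 kHz = 3.18 kHz.
27.68 kHz > fs/2 = 18.21 kHz, folds to fs − 27.68 kHz = 8.74 kHz.
Distinct values: {3.18 kHz, 3.36 kHz, 8.74 kHz, 12.38 kHz}.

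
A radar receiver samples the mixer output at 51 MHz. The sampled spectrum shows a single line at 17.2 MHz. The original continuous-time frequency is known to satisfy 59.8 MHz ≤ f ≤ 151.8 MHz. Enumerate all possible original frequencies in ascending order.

Frequencies that alias to 17.2 MHz are k·fs ± 17.2 MHz for integer k ≥ 0.
k=0: 17.2 MHz.
k=1: 33.8 MHz, 68.2 MHz.
k=2: 84.8 MHz, 119.2 MHz.
k=3: 135.8 MHz, 170.2 MHz.
k=4: 186.8 MHz, 221.2 MHz.
Within [59.8 MHz, 151.8 MHz]: 68.2 MHz, 84.8 MHz, 119.2 MHz, 135.8 MHz.

68.2 MHz, 84.8 MHz, 119.2 MHz, 135.8 MHz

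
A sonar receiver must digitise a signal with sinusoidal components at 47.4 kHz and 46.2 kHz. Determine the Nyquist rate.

Highest-frequency component: 47.4 kHz.
Nyquist rate = 2 × 47.4 kHz = 94.8 kHz.

94.8 kHz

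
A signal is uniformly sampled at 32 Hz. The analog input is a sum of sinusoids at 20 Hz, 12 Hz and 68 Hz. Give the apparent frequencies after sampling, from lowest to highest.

4 Hz, 12 Hz

fs/2 = 16 Hz.
20 Hz > fs/2 = 16 Hz, folds to fs − 20 Hz = 12 Hz.
12 Hz ≤ fs/2 = 16 Hz, passes unchanged.
68 Hz mod fs = 4 Hz.
4 Hz ≤ fs/2 = 16 Hz, appears at 4 Hz.
Distinct values: {4 Hz, 12 Hz}.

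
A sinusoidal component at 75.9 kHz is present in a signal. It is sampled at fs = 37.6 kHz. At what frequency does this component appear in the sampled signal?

0.7 kHz

75.9 kHz mod fs = 0.7 kHz.
0.7 kHz ≤ fs/2 = 18.8 kHz, appears at 0.7 kHz.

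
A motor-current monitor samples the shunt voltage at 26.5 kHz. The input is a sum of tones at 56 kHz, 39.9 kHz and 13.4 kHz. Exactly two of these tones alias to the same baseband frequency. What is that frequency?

13.1 kHz

fs/2 = 13.25 kHz.
56 kHz mod fs = 3 kHz.
3 kHz ≤ fs/2 = 13.25 kHz, appears at 3 kHz.
39.9 kHz mod fs = 13.4 kHz.
13.4 kHz > fs/2 = 13.25 kHz, folds to fs − 13.4 kHz = 13.1 kHz.
13.4 kHz > fs/2 = 13.25 kHz, folds to fs − 13.4 kHz = 13.1 kHz.
13.4 kHz and 39.9 kHz both map to 13.1 kHz.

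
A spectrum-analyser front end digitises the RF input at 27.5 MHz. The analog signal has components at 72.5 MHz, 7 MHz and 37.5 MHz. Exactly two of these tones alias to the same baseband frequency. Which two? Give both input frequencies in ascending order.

fs/2 = 13.75 MHz.
72.5 MHz mod fs = 17.5 MHz.
17.5 MHz > fs/2 = 13.75 MHz, folds to fs − 17.5 MHz = 10 MHz.
7 MHz ≤ fs/2 = 13.75 MHz, passes unchanged.
37.5 MHz mod fs = 10 MHz.
10 MHz ≤ fs/2 = 13.75 MHz, appears at 10 MHz.
37.5 MHz and 72.5 MHz both map to 10 MHz.

37.5 MHz, 72.5 MHz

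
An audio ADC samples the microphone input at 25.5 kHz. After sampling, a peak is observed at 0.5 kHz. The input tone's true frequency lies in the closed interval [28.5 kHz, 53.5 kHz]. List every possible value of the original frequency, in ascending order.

50.5 kHz, 51.5 kHz

Frequencies that alias to 0.5 kHz are k·fs ± 0.5 kHz for integer k ≥ 0.
k=0: 0.5 kHz.
k=1: 25 kHz, 26 kHz.
k=2: 50.5 kHz, 51.5 kHz.
k=3: 76 kHz, 77 kHz.
Within [28.5 kHz, 53.5 kHz]: 50.5 kHz, 51.5 kHz.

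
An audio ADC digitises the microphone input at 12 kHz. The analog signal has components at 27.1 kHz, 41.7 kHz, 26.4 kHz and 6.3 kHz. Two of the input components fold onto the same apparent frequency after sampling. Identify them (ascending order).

fs/2 = 6 kHz.
27.1 kHz mod fs = 3.1 kHz.
3.1 kHz ≤ fs/2 = 6 kHz, appears at 3.1 kHz.
41.7 kHz mod fs = 5.7 kHz.
5.7 kHz ≤ fs/2 = 6 kHz, appears at 5.7 kHz.
26.4 kHz mod fs = 2.4 kHz.
2.4 kHz ≤ fs/2 = 6 kHz, appears at 2.4 kHz.
6.3 kHz > fs/2 = 6 kHz, folds to fs − 6.3 kHz = 5.7 kHz.
6.3 kHz and 41.7 kHz both map to 5.7 kHz.

6.3 kHz, 41.7 kHz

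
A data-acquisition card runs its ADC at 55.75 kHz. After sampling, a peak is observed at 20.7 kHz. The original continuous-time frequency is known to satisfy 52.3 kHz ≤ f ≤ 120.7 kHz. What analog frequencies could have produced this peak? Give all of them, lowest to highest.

Frequencies that alias to 20.7 kHz are k·fs ± 20.7 kHz for integer k ≥ 0.
k=0: 20.7 kHz.
k=1: 35.05 kHz, 76.45 kHz.
k=2: 90.8 kHz, 132.2 kHz.
k=3: 146.55 kHz, 187.95 kHz.
Within [52.3 kHz, 120.7 kHz]: 76.45 kHz, 90.8 kHz.

76.45 kHz, 90.8 kHz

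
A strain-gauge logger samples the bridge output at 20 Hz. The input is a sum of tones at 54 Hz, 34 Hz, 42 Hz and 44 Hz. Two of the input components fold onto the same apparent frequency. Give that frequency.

6 Hz

fs/2 = 10 Hz.
54 Hz mod fs = 14 Hz.
14 Hz > fs/2 = 10 Hz, folds to fs − 14 Hz = 6 Hz.
34 Hz mod fs = 14 Hz.
14 Hz > fs/2 = 10 Hz, folds to fs − 14 Hz = 6 Hz.
42 Hz mod fs = 2 Hz.
2 Hz ≤ fs/2 = 10 Hz, appears at 2 Hz.
44 Hz mod fs = 4 Hz.
4 Hz ≤ fs/2 = 10 Hz, appears at 4 Hz.
34 Hz and 54 Hz both map to 6 Hz.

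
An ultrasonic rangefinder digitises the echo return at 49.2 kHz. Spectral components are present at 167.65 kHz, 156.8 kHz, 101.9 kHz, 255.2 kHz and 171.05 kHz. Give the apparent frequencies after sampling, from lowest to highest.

fs/2 = 24.6 kHz.
167.65 kHz mod fs = 20.05 kHz.
20.05 kHz ≤ fs/2 = 24.6 kHz, appears at 20.05 kHz.
156.8 kHz mod fs = 9.2 kHz.
9.2 kHz ≤ fs/2 = 24.6 kHz, appears at 9.2 kHz.
101.9 kHz mod fs = 3.5 kHz.
3.5 kHz ≤ fs/2 = 24.6 kHz, appears at 3.5 kHz.
255.2 kHz mod fs = 9.2 kHz.
9.2 kHz ≤ fs/2 = 24.6 kHz, appears at 9.2 kHz.
171.05 kHz mod fs = 23.45 kHz.
23.45 kHz ≤ fs/2 = 24.6 kHz, appears at 23.45 kHz.
Distinct values: {3.5 kHz, 9.2 kHz, 20.05 kHz, 23.45 kHz}.

3.5 kHz, 9.2 kHz, 20.05 kHz, 23.45 kHz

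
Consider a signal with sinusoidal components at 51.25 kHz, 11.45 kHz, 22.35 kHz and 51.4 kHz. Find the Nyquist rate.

102.8 kHz

Highest-frequency component: 51.4 kHz.
Nyquist rate = 2 × 51.4 kHz = 102.8 kHz.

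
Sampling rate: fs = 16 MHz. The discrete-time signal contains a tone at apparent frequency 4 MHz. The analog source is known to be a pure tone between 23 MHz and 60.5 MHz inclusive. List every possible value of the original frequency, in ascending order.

Frequencies that alias to 4 MHz are k·fs ± 4 MHz for integer k ≥ 0.
k=0: 4 MHz.
k=1: 12 MHz, 20 MHz.
k=2: 28 MHz, 36 MHz.
k=3: 44 MHz, 52 MHz.
k=4: 60 MHz, 68 MHz.
k=5: 76 MHz, 84 MHz.
Within [23 MHz, 60.5 MHz]: 28 MHz, 36 MHz, 44 MHz, 52 MHz, 60 MHz.

28 MHz, 36 MHz, 44 MHz, 52 MHz, 60 MHz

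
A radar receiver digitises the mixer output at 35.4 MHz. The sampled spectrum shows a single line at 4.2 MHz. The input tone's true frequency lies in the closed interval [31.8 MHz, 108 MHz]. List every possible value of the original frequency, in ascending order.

39.6 MHz, 66.6 MHz, 75 MHz, 102 MHz

Frequencies that alias to 4.2 MHz are k·fs ± 4.2 MHz for integer k ≥ 0.
k=0: 4.2 MHz.
k=1: 31.2 MHz, 39.6 MHz.
k=2: 66.6 MHz, 75 MHz.
k=3: 102 MHz, 110.4 MHz.
k=4: 137.4 MHz, 145.8 MHz.
Within [31.8 MHz, 108 MHz]: 39.6 MHz, 66.6 MHz, 75 MHz, 102 MHz.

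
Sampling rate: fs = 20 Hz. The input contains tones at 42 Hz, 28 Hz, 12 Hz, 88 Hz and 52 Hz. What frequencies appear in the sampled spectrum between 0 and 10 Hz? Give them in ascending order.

2 Hz, 8 Hz

fs/2 = 10 Hz.
42 Hz mod fs = 2 Hz.
2 Hz ≤ fs/2 = 10 Hz, appears at 2 Hz.
28 Hz mod fs = 8 Hz.
8 Hz ≤ fs/2 = 10 Hz, appears at 8 Hz.
12 Hz > fs/2 = 10 Hz, folds to fs − 12 Hz = 8 Hz.
88 Hz mod fs = 8 Hz.
8 Hz ≤ fs/2 = 10 Hz, appears at 8 Hz.
52 Hz mod fs = 12 Hz.
12 Hz > fs/2 = 10 Hz, folds to fs − 12 Hz = 8 Hz.
Distinct values: {2 Hz, 8 Hz}.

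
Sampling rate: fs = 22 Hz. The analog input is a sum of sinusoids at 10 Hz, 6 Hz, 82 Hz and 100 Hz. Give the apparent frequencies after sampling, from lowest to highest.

fs/2 = 11 Hz.
10 Hz ≤ fs/2 = 11 Hz, passes unchanged.
6 Hz ≤ fs/2 = 11 Hz, passes unchanged.
82 Hz mod fs = 16 Hz.
16 Hz > fs/2 = 11 Hz, folds to fs − 16 Hz = 6 Hz.
100 Hz mod fs = 12 Hz.
12 Hz > fs/2 = 11 Hz, folds to fs − 12 Hz = 10 Hz.
Distinct values: {6 Hz, 10 Hz}.

6 Hz, 10 Hz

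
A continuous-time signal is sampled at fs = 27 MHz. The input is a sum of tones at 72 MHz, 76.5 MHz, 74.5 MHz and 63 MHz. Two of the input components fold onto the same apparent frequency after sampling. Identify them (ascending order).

fs/2 = 13.5 MHz.
72 MHz mod fs = 18 MHz.
18 MHz > fs/2 = 13.5 MHz, folds to fs − 18 MHz = 9 MHz.
76.5 MHz mod fs = 22.5 MHz.
22.5 MHz > fs/2 = 13.5 MHz, folds to fs − 22.5 MHz = 4.5 MHz.
74.5 MHz mod fs = 20.5 MHz.
20.5 MHz > fs/2 = 13.5 MHz, folds to fs − 20.5 MHz = 6.5 MHz.
63 MHz mod fs = 9 MHz.
9 MHz ≤ fs/2 = 13.5 MHz, appears at 9 MHz.
63 MHz and 72 MHz both map to 9 MHz.

63 MHz, 72 MHz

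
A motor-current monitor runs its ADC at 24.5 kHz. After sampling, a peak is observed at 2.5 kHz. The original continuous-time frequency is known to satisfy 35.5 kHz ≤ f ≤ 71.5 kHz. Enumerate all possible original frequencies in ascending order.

46.5 kHz, 51.5 kHz, 71 kHz

Frequencies that alias to 2.5 kHz are k·fs ± 2.5 kHz for integer k ≥ 0.
k=0: 2.5 kHz.
k=1: 22 kHz, 27 kHz.
k=2: 46.5 kHz, 51.5 kHz.
k=3: 71 kHz, 76 kHz.
k=4: 95.5 kHz, 100.5 kHz.
Within [35.5 kHz, 71.5 kHz]: 46.5 kHz, 51.5 kHz, 71 kHz.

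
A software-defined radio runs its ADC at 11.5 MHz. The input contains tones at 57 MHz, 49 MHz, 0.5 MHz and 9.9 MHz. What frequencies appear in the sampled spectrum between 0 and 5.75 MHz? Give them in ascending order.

0.5 MHz, 1.6 MHz, 3 MHz

fs/2 = 5.75 MHz.
57 MHz mod fs = 11 MHz.
11 MHz > fs/2 = 5.75 MHz, folds to fs − 11 MHz = 0.5 MHz.
49 MHz mod fs = 3 MHz.
3 MHz ≤ fs/2 = 5.75 MHz, appears at 3 MHz.
0.5 MHz ≤ fs/2 = 5.75 MHz, passes unchanged.
9.9 MHz > fs/2 = 5.75 MHz, folds to fs − 9.9 MHz = 1.6 MHz.
Distinct values: {0.5 MHz, 1.6 MHz, 3 MHz}.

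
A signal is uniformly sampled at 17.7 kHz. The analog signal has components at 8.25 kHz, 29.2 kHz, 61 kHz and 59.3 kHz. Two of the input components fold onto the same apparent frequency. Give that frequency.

6.2 kHz

fs/2 = 8.85 kHz.
8.25 kHz ≤ fs/2 = 8.85 kHz, passes unchanged.
29.2 kHz mod fs = 11.5 kHz.
11.5 kHz > fs/2 = 8.85 kHz, folds to fs − 11.5 kHz = 6.2 kHz.
61 kHz mod fs = 7.9 kHz.
7.9 kHz ≤ fs/2 = 8.85 kHz, appears at 7.9 kHz.
59.3 kHz mod fs = 6.2 kHz.
6.2 kHz ≤ fs/2 = 8.85 kHz, appears at 6.2 kHz.
29.2 kHz and 59.3 kHz both map to 6.2 kHz.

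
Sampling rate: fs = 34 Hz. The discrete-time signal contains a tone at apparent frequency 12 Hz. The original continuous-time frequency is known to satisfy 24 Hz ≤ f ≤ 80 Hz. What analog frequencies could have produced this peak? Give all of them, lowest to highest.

46 Hz, 56 Hz, 80 Hz

Frequencies that alias to 12 Hz are k·fs ± 12 Hz for integer k ≥ 0.
k=0: 12 Hz.
k=1: 22 Hz, 46 Hz.
k=2: 56 Hz, 80 Hz.
k=3: 90 Hz, 114 Hz.
Within [24 Hz, 80 Hz]: 46 Hz, 56 Hz, 80 Hz.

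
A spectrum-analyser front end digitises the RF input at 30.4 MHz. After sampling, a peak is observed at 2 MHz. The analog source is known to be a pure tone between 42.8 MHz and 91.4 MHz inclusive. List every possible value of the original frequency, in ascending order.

58.8 MHz, 62.8 MHz, 89.2 MHz

Frequencies that alias to 2 MHz are k·fs ± 2 MHz for integer k ≥ 0.
k=0: 2 MHz.
k=1: 28.4 MHz, 32.4 MHz.
k=2: 58.8 MHz, 62.8 MHz.
k=3: 89.2 MHz, 93.2 MHz.
k=4: 119.6 MHz, 123.6 MHz.
Within [42.8 MHz, 91.4 MHz]: 58.8 MHz, 62.8 MHz, 89.2 MHz.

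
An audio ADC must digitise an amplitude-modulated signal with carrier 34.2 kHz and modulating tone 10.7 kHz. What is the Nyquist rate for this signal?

AM sidebands sit at fc ± fm = 23.5 kHz and 44.9 kHz.
Highest-frequency component: 44.9 kHz.
Nyquist rate = 2 × 44.9 kHz = 89.8 kHz.

89.8 kHz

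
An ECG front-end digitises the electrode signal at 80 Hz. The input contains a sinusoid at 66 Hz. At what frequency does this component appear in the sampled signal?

66 Hz > fs/2 = 40 Hz, folds to fs − 66 Hz = 14 Hz.

14 Hz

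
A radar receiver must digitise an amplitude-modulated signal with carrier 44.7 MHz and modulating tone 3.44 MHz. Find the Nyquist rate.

96.28 MHz

AM sidebands sit at fc ± fm = 41.26 MHz and 48.14 MHz.
Highest-frequency component: 48.14 MHz.
Nyquist rate = 2 × 48.14 MHz = 96.28 MHz.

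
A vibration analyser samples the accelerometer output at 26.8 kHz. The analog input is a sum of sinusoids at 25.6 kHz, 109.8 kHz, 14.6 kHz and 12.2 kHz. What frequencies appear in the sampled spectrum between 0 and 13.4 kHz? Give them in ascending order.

fs/2 = 13.4 kHz.
25.6 kHz > fs/2 = 13.4 kHz, folds to fs − 25.6 kHz = 1.2 kHz.
109.8 kHz mod fs = 2.6 kHz.
2.6 kHz ≤ fs/2 = 13.4 kHz, appears at 2.6 kHz.
14.6 kHz > fs/2 = 13.4 kHz, folds to fs − 14.6 kHz = 12.2 kHz.
12.2 kHz ≤ fs/2 = 13.4 kHz, passes unchanged.
Distinct values: {1.2 kHz, 2.6 kHz, 12.2 kHz}.

1.2 kHz, 2.6 kHz, 12.2 kHz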